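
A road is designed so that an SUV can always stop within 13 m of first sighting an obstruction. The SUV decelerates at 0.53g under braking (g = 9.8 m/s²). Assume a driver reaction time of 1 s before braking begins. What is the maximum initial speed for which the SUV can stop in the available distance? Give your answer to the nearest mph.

a = 0.53 × 9.8 = 5.194 m/s².
Stopping distance: v·t_r + v²/(2a) = 13 with t_r = 1 s and a = 5.194 m/s².
So v² + 10.388 v − 135.04 = 0.
Positive root: v = −a·t_r + √((a·t_r)² + 2a·d) = −5.194 + √(26.978 + 135.04) = 7.5346 m/s.
7.5346 m/s ÷ 0.44704 = 16.854 mph.

Maximum speed ≈ 17 mph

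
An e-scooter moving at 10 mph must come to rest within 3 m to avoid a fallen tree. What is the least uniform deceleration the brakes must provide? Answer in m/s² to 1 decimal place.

Required deceleration ≈ 3.3 m/s²

10 mph × 0.44704 = 4.4704 m/s.
v² = 2a·d ⇒ a = v²/(2d) = 4.4704² / (2 × 3.000) = 19.984 / 6.000 = 3.3307 m/s².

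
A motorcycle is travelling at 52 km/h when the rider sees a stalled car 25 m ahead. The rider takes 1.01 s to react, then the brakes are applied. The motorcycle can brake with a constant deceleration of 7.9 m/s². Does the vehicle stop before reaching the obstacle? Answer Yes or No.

No

52 km/h ÷ 3.6 = 14.4444 m/s.
Reaction distance = 14.4444 × 1.01 = 14.589 m.
Braking distance = v²/(2a) = 208.641 / 15.800 = 13.205 m.
Total stopping distance = 14.589 + 13.205 = 27.794 m, vs 25 m available — it cannot stop in time and overshoots by 27.794 − 25 = 2.794 m.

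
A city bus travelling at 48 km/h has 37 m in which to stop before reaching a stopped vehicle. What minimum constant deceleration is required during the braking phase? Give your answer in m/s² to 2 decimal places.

48 km/h ÷ 3.6 = 13.3333 m/s.
v² = 2a·d ⇒ a = v²/(2d) = 13.3333² / (2 × 37.000) = 177.777 / 74.000 = 2.4024 m/s².

Required deceleration ≈ 2.40 m/s²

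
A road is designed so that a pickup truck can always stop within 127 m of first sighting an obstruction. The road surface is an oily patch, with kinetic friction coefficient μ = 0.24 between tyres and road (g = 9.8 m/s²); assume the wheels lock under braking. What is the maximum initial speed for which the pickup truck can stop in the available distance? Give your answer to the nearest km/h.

a = μg = 0.24 × 9.8 = 2.352 m/s².
v²/(2a) = d ⇒ v = √(2 × 2.352 × 127) = √597.41 = 24.4420 m/s.
24.4420 m/s × 3.6 = 87.991 km/h.

Maximum speed ≈ 88 km/h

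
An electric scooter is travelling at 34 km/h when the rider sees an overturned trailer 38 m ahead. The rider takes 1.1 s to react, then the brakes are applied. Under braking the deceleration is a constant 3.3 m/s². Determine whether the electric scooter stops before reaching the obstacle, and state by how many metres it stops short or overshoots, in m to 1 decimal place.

34 km/h ÷ 3.6 = 9.4444 m/s.
Reaction distance = 9.4444 × 1.1 = 10.389 m.
Braking distance = v²/(2a) = 89.197 / 6.600 = 13.515 m.
Total stopping distance = 10.389 + 13.515 = 23.904 m, vs 38 m available — it stops with 38 − 23.904 = 14.096 m to spare.

Yes — it stops 14.1 m short of the obstacle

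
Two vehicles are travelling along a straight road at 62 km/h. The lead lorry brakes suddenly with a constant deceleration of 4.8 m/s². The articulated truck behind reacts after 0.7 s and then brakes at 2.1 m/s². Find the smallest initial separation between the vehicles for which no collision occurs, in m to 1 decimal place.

Minimum gap ≈ 51.8 m

62 km/h ÷ 3.6 = 17.2222 m/s.
Leader travels v²/(2a_L) = 296.604 / 9.600 = 30.896 m before stopping.
Follower covers v·t_r = 17.2222 × 0.7 = 12.056 m while reacting, then v²/(2a_F) = 296.604 / 4.200 = 70.620 m while braking, for a total of 12.056 + 70.620 = 82.676 m.
Since a_F ≤ a_L and the follower starts braking later, the follower is never slower than the leader, so the closest approach is when both have stopped.
Minimum gap = 82.676 − 30.896 = 51.780 m.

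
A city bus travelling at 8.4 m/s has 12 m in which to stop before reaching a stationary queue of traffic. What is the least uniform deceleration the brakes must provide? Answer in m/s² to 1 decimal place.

Required deceleration ≈ 2.9 m/s²

v² = 2a·d ⇒ a = v²/(2d) = 8.4000² / (2 × 12.000) = 70.560 / 24.000 = 2.9400 m/s².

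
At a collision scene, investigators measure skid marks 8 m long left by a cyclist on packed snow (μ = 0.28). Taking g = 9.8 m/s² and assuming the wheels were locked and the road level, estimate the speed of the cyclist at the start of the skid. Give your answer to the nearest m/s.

Initial speed ≈ 7 m/s

Deceleration a = μg = 0.28 × 9.8 = 2.744 m/s².
v = √(2a·d) = √(2 × 2.744 × 8) = √43.904 = 6.6260 m/s.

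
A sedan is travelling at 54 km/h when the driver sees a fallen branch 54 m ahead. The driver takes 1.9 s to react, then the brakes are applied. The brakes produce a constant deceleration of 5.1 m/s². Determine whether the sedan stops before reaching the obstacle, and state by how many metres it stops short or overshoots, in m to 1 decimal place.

Yes — it stops 3.4 m short of the obstacle

54 km/h ÷ 3.6 = 15.0000 m/s.
Reaction distance = 15.0000 × 1.9 = 28.500 m.
Braking distance = v²/(2a) = 225.000 / 10.200 = 22.059 m.
Total stopping distance = 28.500 + 22.059 = 50.559 m, vs 54 m available — it stops with 54 − 50.559 = 3.441 m to spare.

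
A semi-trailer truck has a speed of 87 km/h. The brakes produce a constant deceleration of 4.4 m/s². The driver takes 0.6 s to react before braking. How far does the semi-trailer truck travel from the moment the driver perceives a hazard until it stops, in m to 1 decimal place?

Total stopping distance ≈ 80.9 m

87 km/h ÷ 3.6 = 24.1667 m/s.
Reaction distance = v·t_r = 24.1667 × 0.6 = 14.500 m.
Braking distance = v²/(2a) = 24.1667² / (2 × 4.400) = 584.029 / 8.800 = 66.367 m.
Total = 14.500 + 66.367 = 80.867 m.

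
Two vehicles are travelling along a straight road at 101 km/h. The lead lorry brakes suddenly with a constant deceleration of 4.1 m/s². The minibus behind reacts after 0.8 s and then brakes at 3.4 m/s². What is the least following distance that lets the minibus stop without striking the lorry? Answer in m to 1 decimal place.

101 km/h ÷ 3.6 = 28.0556 m/s.
Leader travels v²/(2a_L) = 787.117 / 8.200 = 95.990 m before stopping.
Follower covers v·t_r = 28.0556 × 0.8 = 22.444 m while reacting, then v²/(2a_F) = 787.117 / 6.800 = 115.752 m while braking, for a total of 22.444 + 115.752 = 138.196 m.
Since a_F ≤ a_L and the follower starts braking later, the follower is never slower than the leader, so the closest approach is when both have stopped.
Minimum gap = 138.196 − 95.990 = 42.206 m.

Minimum gap ≈ 42.2 m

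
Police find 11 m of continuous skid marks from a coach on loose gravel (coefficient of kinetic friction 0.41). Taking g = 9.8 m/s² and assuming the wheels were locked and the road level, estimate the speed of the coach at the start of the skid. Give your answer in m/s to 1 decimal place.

Initial speed ≈ 9.4 m/s

Deceleration a = μg = 0.41 × 9.8 = 4.018 m/s².
v = √(2a·d) = √(2 × 4.018 × 11) = √88.396 = 9.4019 m/s.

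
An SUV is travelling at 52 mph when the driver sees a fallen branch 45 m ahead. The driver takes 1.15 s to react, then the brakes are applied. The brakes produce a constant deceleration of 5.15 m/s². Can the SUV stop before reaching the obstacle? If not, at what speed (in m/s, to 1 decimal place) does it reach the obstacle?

52 mph × 0.44704 = 23.2461 m/s.
Reaction distance = 23.2461 × 1.15 = 26.733 m.
Braking distance needed to stop: v²/(2a) = 540.381 / 10.300 = 52.464 m, so total needed = 26.733 + 52.464 = 79.197 m > 45 m — it cannot stop.
Distance remaining when braking begins: 45 − 26.733 = 18.267 m.
v² = v₀² − 2a·d = 540.381 − 2 × 5.150 × 18.267 = 352.231 m²/s².
v = √352.231 = 18.768 m/s.

No — it strikes the obstacle at 18.8 m/s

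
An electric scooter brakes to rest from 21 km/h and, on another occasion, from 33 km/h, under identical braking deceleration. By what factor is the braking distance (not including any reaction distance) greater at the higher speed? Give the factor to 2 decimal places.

Factor ≈ 2.47

Braking distance d = v²/(2a), so with a fixed, d ∝ v².
Factor = (33/21)² = 1.5714² = 2.4693.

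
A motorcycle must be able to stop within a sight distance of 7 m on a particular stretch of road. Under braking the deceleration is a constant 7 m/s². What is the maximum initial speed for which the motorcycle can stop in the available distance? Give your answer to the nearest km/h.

v²/(2a) = d ⇒ v = √(2 × 7.000 × 7) = √98.00 = 9.8995 m/s.
9.8995 m/s × 3.6 = 35.638 km/h.

Maximum speed ≈ 36 km/h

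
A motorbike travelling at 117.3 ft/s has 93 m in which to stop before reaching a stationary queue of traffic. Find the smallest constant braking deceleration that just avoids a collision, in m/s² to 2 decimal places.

Required deceleration ≈ 6.87 m/s²

117.3 ft/s × 0.3048 = 35.7530 m/s.
v² = 2a·d ⇒ a = v²/(2d) = 35.7530² / (2 × 93.000) = 1278.277 / 186.000 = 6.8725 m/s².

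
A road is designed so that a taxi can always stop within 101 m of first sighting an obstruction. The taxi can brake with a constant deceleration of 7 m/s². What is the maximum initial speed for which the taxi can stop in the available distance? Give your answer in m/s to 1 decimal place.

v²/(2a) = d ⇒ v = √(2 × 7.000 × 101) = √1414.00 = 37.6032 m/s.

Maximum speed ≈ 37.6 m/s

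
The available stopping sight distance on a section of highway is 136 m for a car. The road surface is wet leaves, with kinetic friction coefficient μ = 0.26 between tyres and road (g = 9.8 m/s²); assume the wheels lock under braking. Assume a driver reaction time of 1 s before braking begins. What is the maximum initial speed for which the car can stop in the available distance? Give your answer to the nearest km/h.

a = μg = 0.26 × 9.8 = 2.548 m/s².
Stopping distance: v·t_r + v²/(2a) = 136 with t_r = 1 s and a = 2.548 m/s².
So v² + 5.096 v − 693.06 = 0.
Positive root: v = −a·t_r + √((a·t_r)² + 2a·d) = −2.548 + √(6.492 + 693.06) = 23.9010 m/s.
23.9010 m/s × 3.6 = 86.044 km/h.

Maximum speed ≈ 86 km/h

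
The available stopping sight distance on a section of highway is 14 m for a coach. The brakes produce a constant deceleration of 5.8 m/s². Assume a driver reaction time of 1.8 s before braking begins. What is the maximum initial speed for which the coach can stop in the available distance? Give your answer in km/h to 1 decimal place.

Stopping distance: v·t_r + v²/(2a) = 14 with t_r = 1.8 s and a = 5.800 m/s².
So v² + 20.880 v − 162.40 = 0.
Positive root: v = −a·t_r + √((a·t_r)² + 2a·d) = −10.440 + √(108.994 + 162.40) = 6.0340 m/s.
6.0340 m/s × 3.6 = 21.722 km/h.

Maximum speed ≈ 21.7 km/h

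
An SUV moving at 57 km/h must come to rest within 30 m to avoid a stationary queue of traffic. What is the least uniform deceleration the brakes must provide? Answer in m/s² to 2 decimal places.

57 km/h ÷ 3.6 = 15.8333 m/s.
v² = 2a·d ⇒ a = v²/(2d) = 15.8333² / (2 × 30.000) = 250.693 / 60.000 = 4.1782 m/s².

Required deceleration ≈ 4.18 m/s²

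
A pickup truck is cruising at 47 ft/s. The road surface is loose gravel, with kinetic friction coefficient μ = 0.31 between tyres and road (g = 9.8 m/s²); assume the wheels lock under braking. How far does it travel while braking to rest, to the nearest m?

47 ft/s × 0.3048 = 14.3256 m/s.
a = μg = 0.31 × 9.8 = 3.038 m/s².
Braking distance = v²/(2a) = 14.3256² / (2 × 3.038) = 205.223 / 6.076 = 33.776 m.

Braking distance ≈ 34 m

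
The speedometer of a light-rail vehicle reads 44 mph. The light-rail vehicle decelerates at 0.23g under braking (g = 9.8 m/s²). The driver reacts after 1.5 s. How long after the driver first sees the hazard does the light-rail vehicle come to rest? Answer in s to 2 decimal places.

44 mph × 0.44704 = 19.6698 m/s.
a = 0.23 × 9.8 = 2.254 m/s².
Braking time = v/a = 19.6698 / 2.254 = 8.727 s.
Total = 1.5 + 8.727 = 10.227 s.

Total time ≈ 10.23 s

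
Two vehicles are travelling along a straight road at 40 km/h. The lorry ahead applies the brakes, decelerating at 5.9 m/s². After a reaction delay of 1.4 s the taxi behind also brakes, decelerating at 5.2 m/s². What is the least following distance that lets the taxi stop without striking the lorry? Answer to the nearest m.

40 km/h ÷ 3.6 = 11.1111 m/s.
Leader travels v²/(2a_L) = 123.457 / 11.800 = 10.462 m before stopping.
Follower covers v·t_r = 11.1111 × 1.4 = 15.556 m while reacting, then v²/(2a_F) = 123.457 / 10.400 = 11.871 m while braking, for a total of 15.556 + 11.871 = 27.427 m.
Since a_F ≤ a_L and the follower starts braking later, the follower is never slower than the leader, so the closest approach is when both have stopped.
Minimum gap = 27.427 − 10.462 = 16.965 m.

Minimum gap ≈ 17 m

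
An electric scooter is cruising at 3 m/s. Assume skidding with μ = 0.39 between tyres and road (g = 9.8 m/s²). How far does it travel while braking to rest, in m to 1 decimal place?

a = μg = 0.39 × 9.8 = 3.822 m/s².
Braking distance = v²/(2a) = 3.0000² / (2 × 3.822) = 9.000 / 7.644 = 1.177 m.

Braking distance ≈ 1.2 m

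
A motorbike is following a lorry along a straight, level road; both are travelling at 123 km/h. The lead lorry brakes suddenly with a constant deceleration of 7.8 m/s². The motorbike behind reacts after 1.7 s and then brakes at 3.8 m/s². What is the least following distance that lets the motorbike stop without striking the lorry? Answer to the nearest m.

Minimum gap ≈ 137 m

123 km/h ÷ 3.6 = 34.1667 m/s.
Leader travels v²/(2a_L) = 1167.363 / 15.600 = 74.831 m before stopping.
Follower covers v·t_r = 34.1667 × 1.7 = 58.083 m while reacting, then v²/(2a_F) = 1167.363 / 7.600 = 153.600 m while braking, for a total of 58.083 + 153.600 = 211.683 m.
Since a_F ≤ a_L and the follower starts braking later, the follower is never slower than the leader, so the closest approach is when both have stopped.
Minimum gap = 211.683 − 74.831 = 136.852 m.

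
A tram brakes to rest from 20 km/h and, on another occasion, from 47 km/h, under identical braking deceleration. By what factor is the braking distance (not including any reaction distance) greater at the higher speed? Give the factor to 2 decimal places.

Factor ≈ 5.52

Braking distance d = v²/(2a), so with a fixed, d ∝ v².
Factor = (47/20)² = 2.3500² = 5.5225.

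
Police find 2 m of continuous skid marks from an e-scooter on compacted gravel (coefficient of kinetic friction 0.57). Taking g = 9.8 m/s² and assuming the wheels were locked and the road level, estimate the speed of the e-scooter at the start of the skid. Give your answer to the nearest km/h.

Initial speed ≈ 17 km/h

Deceleration a = μg = 0.57 × 9.8 = 5.586 m/s².
v = √(2a·d) = √(2 × 5.586 × 2) = √22.344 = 4.7269 m/s.
= 4.7269 × 3.6 = 17.017 km/h.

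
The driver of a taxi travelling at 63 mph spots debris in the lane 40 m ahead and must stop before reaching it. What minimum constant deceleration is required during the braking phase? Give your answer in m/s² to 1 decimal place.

Required deceleration ≈ 9.9 m/s²

63 mph × 0.44704 = 28.1635 m/s.
v² = 2a·d ⇒ a = v²/(2d) = 28.1635² / (2 × 40.000) = 793.183 / 80.000 = 9.9148 m/s².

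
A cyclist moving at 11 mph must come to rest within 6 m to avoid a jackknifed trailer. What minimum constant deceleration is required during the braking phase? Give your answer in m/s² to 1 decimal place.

Required deceleration ≈ 2.0 m/s²

11 mph × 0.44704 = 4.9174 m/s.
v² = 2a·d ⇒ a = v²/(2d) = 4.9174² / (2 × 6.000) = 24.181 / 12.000 = 2.0151 m/s².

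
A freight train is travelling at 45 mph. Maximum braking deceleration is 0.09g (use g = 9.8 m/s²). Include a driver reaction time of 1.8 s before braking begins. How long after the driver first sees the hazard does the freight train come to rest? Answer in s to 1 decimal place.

Total time ≈ 24.6 s

45 mph × 0.44704 = 20.1168 m/s.
a = 0.09 × 9.8 = 0.882 m/s².
Braking time = v/a = 20.1168 / 0.882 = 22.808 s.
Total = 1.8 + 22.808 = 24.608 s.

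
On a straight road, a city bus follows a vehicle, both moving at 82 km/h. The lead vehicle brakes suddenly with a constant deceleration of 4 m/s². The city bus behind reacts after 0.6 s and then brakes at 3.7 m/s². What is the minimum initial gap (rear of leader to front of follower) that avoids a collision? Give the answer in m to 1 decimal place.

82 km/h ÷ 3.6 = 22.7778 m/s.
Leader travels v²/(2a_L) = 518.828 / 8.000 = 64.853 m before stopping.
Follower covers v·t_r = 22.7778 × 0.6 = 13.667 m while reacting, then v²/(2a_F) = 518.828 / 7.400 = 70.112 m while braking, for a total of 13.667 + 70.112 = 83.779 m.
Since a_F ≤ a_L and the follower starts braking later, the follower is never slower than the leader, so the closest approach is when both have stopped.
Minimum gap = 83.779 − 64.853 = 18.926 m.

Minimum gap ≈ 18.9 m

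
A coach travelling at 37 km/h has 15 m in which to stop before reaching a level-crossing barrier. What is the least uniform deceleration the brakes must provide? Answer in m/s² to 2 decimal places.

Required deceleration ≈ 3.52 m/s²

37 km/h ÷ 3.6 = 10.2778 m/s.
v² = 2a·d ⇒ a = v²/(2d) = 10.2778² / (2 × 15.000) = 105.633 / 30.000 = 3.5211 m/s².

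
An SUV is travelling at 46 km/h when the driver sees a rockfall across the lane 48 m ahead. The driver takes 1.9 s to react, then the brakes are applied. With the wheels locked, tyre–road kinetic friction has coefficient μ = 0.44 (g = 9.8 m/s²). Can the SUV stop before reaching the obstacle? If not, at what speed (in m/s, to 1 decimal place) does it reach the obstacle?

46 km/h ÷ 3.6 = 12.7778 m/s.
a = μg = 0.44 × 9.8 = 4.312 m/s².
Reaction distance = 12.7778 × 1.9 = 24.278 m.
Braking distance = v²/(2a) = 163.272 / 8.624 = 18.932 m.
Total stopping distance = 24.278 + 18.932 = 43.210 m, vs 48 m available — it stops with 48 − 43.210 = 4.790 m to spare.

Yes — it stops about 4.8 m short of the obstacle, so it never reaches it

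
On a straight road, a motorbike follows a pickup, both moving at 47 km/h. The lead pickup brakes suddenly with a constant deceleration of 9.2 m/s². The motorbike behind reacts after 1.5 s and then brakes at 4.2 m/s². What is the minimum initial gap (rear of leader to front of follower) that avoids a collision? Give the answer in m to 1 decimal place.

47 km/h ÷ 3.6 = 13.0556 m/s.
Leader travels v²/(2a_L) = 170.449 / 18.400 = 9.264 m before stopping.
Follower covers v·t_r = 13.0556 × 1.5 = 19.583 m while reacting, then v²/(2a_F) = 170.449 / 8.400 = 20.292 m while braking, for a total of 19.583 + 20.292 = 39.875 m.
Since a_F ≤ a_L and the follower starts braking later, the follower is never slower than the leader, so the closest approach is when both have stopped.
Minimum gap = 39.875 − 9.264 = 30.611 m.

Minimum gap ≈ 30.6 m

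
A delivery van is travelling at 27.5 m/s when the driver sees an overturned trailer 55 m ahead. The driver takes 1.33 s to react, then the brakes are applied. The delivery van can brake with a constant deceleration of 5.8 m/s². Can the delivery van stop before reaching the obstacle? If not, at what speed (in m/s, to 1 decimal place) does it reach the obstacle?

No — it strikes the obstacle at 23.3 m/s

Reaction distance = 27.5000 × 1.33 = 36.575 m.
Braking distance needed to stop: v²/(2a) = 756.250 / 11.600 = 65.194 m, so total needed = 36.575 + 65.194 = 101.769 m > 55 m — it cannot stop.
Distance remaining when braking begins: 55 − 36.575 = 18.425 m.
v² = v₀² − 2a·d = 756.250 − 2 × 5.800 × 18.425 = 542.520 m²/s².
v = √542.520 = 23.292 m/s.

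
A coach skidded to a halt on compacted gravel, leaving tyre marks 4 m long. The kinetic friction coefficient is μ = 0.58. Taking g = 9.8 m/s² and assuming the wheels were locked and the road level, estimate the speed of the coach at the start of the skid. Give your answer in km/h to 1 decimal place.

Initial speed ≈ 24.3 km/h

Deceleration a = μg = 0.58 × 9.8 = 5.684 m/s².
v = √(2a·d) = √(2 × 5.684 × 4) = √45.472 = 6.7433 m/s.
= 6.7433 × 3.6 = 24.276 km/h.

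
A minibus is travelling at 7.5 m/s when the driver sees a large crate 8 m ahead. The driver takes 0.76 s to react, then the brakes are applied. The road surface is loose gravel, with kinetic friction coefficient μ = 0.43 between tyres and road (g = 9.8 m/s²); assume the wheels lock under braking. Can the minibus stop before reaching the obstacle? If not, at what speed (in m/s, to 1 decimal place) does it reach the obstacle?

a = μg = 0.43 × 9.8 = 4.214 m/s².
Reaction distance = 7.5000 × 0.76 = 5.700 m.
Braking distance needed to stop: v²/(2a) = 56.250 / 8.428 = 6.674 m, so total needed = 5.700 + 6.674 = 12.374 m > 8 m — it cannot stop.
Distance remaining when braking begins: 8 − 5.700 = 2.300 m.
v² = v₀² − 2a·d = 56.250 − 2 × 4.214 × 2.300 = 36.866 m²/s².
v = √36.866 = 6.072 m/s.

No — it strikes the obstacle at 6.1 m/s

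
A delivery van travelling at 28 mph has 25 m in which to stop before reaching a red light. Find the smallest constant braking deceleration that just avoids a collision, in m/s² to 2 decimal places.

28 mph × 0.44704 = 12.5171 m/s.
v² = 2a·d ⇒ a = v²/(2d) = 12.5171² / (2 × 25.000) = 156.678 / 50.000 = 3.1336 m/s².

Required deceleration ≈ 3.13 m/s²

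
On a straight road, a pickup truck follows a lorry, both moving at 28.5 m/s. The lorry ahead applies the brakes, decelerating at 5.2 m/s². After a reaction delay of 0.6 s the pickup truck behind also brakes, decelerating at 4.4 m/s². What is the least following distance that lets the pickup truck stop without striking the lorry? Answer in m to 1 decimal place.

Leader travels v²/(2a_L) = 812.250 / 10.400 = 78.101 m before stopping.
Follower covers v·t_r = 28.5000 × 0.6 = 17.100 m while reacting, then v²/(2a_F) = 812.250 / 8.800 = 92.301 m while braking, for a total of 17.100 + 92.301 = 109.401 m.
Since a_F ≤ a_L and the follower starts braking later, the follower is never slower than the leader, so the closest approach is when both have stopped.
Minimum gap = 109.401 − 78.101 = 31.300 m.

Minimum gap ≈ 31.3 m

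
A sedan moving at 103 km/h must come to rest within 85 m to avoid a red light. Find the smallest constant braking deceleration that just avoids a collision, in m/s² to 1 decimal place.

103 km/h ÷ 3.6 = 28.6111 m/s.
v² = 2a·d ⇒ a = v²/(2d) = 28.6111² / (2 × 85.000) = 818.595 / 170.000 = 4.8153 m/s².

Required deceleration ≈ 4.8 m/s²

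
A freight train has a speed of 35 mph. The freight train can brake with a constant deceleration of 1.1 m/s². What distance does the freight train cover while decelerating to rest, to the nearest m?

35 mph × 0.44704 = 15.6464 m/s.
Braking distance = v²/(2a) = 15.6464² / (2 × 1.100) = 244.810 / 2.200 = 111.277 m.

Braking distance ≈ 111 m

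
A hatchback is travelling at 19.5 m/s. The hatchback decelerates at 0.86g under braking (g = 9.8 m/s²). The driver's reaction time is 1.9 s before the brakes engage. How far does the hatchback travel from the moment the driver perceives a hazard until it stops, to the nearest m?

a = 0.86 × 9.8 = 8.428 m/s².
Reaction distance = v·t_r = 19.5000 × 1.9 = 37.050 m.
Braking distance = v²/(2a) = 19.5000² / (2 × 8.428) = 380.250 / 16.856 = 22.559 m.
Total = 37.050 + 22.559 = 59.609 m.

Total stopping distance ≈ 60 m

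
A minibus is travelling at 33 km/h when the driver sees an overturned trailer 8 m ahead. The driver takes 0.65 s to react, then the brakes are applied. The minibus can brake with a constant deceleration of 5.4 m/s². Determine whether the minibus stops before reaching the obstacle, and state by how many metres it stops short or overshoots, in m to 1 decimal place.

33 km/h ÷ 3.6 = 9.1667 m/s.
Reaction distance = 9.1667 × 0.65 = 5.958 m.
Braking distance = v²/(2a) = 84.028 / 10.800 = 7.780 m.
Total stopping distance = 5.958 + 7.780 = 13.738 m, vs 8 m available — it cannot stop in time and overshoots by 13.738 − 8 = 5.738 m.

No — it overshoots by 5.7 m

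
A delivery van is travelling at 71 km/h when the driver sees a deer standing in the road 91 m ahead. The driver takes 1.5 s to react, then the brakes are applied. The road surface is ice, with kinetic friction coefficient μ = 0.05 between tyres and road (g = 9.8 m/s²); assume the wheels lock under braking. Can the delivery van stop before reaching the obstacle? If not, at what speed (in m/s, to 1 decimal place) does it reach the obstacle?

71 km/h ÷ 3.6 = 19.7222 m/s.
a = μg = 0.05 × 9.8 = 0.490 m/s².
Reaction distance = 19.7222 × 1.5 = 29.583 m.
Braking distance needed to stop: v²/(2a) = 388.965 / 0.980 = 396.903 m, so total needed = 29.583 + 396.903 = 426.486 m > 91 m — it cannot stop.
Distance remaining when braking begins: 91 − 29.583 = 61.417 m.
v² = v₀² − 2a·d = 388.965 − 2 × 0.490 × 61.417 = 328.776 m²/s².
v = √328.776 = 18.132 m/s.

No — it strikes the obstacle at 18.1 m/s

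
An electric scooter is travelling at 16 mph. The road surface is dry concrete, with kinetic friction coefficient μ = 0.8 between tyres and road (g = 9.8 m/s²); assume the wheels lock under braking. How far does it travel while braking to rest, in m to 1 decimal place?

Braking distance ≈ 3.3 m

16 mph × 0.44704 = 7.1526 m/s.
a = μg = 0.8 × 9.8 = 7.840 m/s².
Braking distance = v²/(2a) = 7.1526² / (2 × 7.840) = 51.160 / 15.680 = 3.263 m.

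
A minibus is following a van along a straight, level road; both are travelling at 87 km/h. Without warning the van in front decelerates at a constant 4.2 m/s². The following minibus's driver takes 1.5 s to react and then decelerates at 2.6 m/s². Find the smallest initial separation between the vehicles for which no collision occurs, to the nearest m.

Minimum gap ≈ 79 m

87 km/h ÷ 3.6 = 24.1667 m/s.
Leader travels v²/(2a_L) = 584.029 / 8.400 = 69.527 m before stopping.
Follower covers v·t_r = 24.1667 × 1.5 = 36.250 m while reacting, then v²/(2a_F) = 584.029 / 5.200 = 112.313 m while braking, for a total of 36.250 + 112.313 = 148.563 m.
Since a_F ≤ a_L and the follower starts braking later, the follower is never slower than the leader, so the closest approach is when both have stopped.
Minimum gap = 148.563 − 69.527 = 79.036 m.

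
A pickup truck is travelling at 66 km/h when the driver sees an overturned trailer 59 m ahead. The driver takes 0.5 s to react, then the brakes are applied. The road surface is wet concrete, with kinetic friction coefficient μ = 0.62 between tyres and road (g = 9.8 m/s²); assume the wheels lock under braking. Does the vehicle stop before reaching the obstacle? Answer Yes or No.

66 km/h ÷ 3.6 = 18.3333 m/s.
a = μg = 0.62 × 9.8 = 6.076 m/s².
Reaction distance = 18.3333 × 0.5 = 9.167 m.
Braking distance = v²/(2a) = 336.110 / 12.152 = 27.659 m.
Total stopping distance = 9.167 + 27.659 = 36.826 m, vs 59 m available — it stops with 59 − 36.826 = 22.174 m to spare.

Yes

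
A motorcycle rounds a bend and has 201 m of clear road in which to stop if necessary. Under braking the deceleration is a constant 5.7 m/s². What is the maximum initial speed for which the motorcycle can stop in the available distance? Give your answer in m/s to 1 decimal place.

v²/(2a) = d ⇒ v = √(2 × 5.700 × 201) = √2291.40 = 47.8686 m/s.

Maximum speed ≈ 47.9 m/s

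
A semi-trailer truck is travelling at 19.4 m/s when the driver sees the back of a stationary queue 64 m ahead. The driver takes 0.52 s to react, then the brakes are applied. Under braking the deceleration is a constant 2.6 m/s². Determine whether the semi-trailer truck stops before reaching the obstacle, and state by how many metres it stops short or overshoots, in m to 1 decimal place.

Reaction distance = 19.4000 × 0.52 = 10.088 m.
Braking distance = v²/(2a) = 376.360 / 5.200 = 72.377 m.
Total stopping distance = 10.088 + 72.377 = 82.465 m, vs 64 m available — it cannot stop in time and overshoots by 82.465 − 64 = 18.465 m.

No — it overshoots by 18.5 m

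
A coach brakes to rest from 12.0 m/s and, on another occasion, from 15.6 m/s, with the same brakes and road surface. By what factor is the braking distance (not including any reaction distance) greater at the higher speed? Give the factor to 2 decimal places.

Factor ≈ 1.69

Braking distance d = v²/(2a), so with a fixed, d ∝ v².
Factor = (15.6/12.0)² = 1.3000² = 1.6900.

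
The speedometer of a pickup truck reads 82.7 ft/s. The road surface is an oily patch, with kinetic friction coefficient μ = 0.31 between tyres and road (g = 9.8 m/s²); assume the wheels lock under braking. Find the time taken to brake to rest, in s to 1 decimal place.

82.7 ft/s × 0.3048 = 25.2070 m/s.
a = μg = 0.31 × 9.8 = 3.038 m/s².
Braking time = v/a = 25.2070 / 3.038 = 8.297 s.

Braking time ≈ 8.3 s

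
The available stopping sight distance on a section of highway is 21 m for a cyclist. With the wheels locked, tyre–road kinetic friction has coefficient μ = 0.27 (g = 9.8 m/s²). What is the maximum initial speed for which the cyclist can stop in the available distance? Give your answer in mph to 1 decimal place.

a = μg = 0.27 × 9.8 = 2.646 m/s².
v²/(2a) = d ⇒ v = √(2 × 2.646 × 21) = √111.13 = 10.5418 m/s.
10.5418 m/s ÷ 0.44704 = 23.581 mph.

Maximum speed ≈ 23.6 mph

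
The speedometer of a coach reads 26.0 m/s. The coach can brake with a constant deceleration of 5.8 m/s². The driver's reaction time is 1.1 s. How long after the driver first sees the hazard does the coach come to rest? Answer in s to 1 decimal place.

Total time ≈ 5.6 s

Braking time = v/a = 26.0000 / 5.800 = 4.483 s.
Total = 1.1 + 4.483 = 5.583 s.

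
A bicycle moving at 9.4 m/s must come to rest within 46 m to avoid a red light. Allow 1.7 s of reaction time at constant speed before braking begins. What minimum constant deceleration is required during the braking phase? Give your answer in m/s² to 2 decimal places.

Distance covered during reaction = 9.4000 × 1.7 = 15.980 m.
Distance available for braking: 46 − 15.980 = 30.020 m.
v² = 2a·d ⇒ a = v²/(2d) = 9.4000² / (2 × 30.020) = 88.360 / 60.040 = 1.4717 m/s².

Required deceleration ≈ 1.47 m/s²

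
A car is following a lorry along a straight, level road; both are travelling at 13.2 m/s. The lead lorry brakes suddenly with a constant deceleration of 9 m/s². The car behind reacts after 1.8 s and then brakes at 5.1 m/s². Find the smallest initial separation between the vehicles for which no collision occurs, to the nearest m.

Leader travels v²/(2a_L) = 174.240 / 18.000 = 9.680 m before stopping.
Follower covers v·t_r = 13.2000 × 1.8 = 23.760 m while reacting, then v²/(2a_F) = 174.240 / 10.200 = 17.082 m while braking, for a total of 23.760 + 17.082 = 40.842 m.
Since a_F ≤ a_L and the follower starts braking later, the follower is never slower than the leader, so the closest approach is when both have stopped.
Minimum gap = 40.842 − 9.680 = 31.162 m.

Minimum gap ≈ 31 m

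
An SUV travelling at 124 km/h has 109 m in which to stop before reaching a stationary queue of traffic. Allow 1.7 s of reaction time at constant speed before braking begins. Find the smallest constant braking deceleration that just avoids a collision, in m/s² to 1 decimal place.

124 km/h ÷ 3.6 = 34.4444 m/s.
Distance covered during reaction = 34.4444 × 1.7 = 58.555 m.
Distance available for braking: 109 − 58.555 = 50.445 m.
v² = 2a·d ⇒ a = v²/(2d) = 34.4444² / (2 × 50.445) = 1186.417 / 100.890 = 11.7595 m/s².

Required deceleration ≈ 11.8 m/s²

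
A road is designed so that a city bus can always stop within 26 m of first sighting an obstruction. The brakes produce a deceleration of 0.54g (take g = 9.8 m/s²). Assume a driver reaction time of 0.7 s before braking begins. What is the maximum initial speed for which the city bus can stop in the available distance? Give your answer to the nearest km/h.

Maximum speed ≈ 48 km/h

a = 0.54 × 9.8 = 5.292 m/s².
Stopping distance: v·t_r + v²/(2a) = 26 with t_r = 0.7 s and a = 5.292 m/s².
So v² + 7.409 v − 275.18 = 0.
Positive root: v = −a·t_r + √((a·t_r)² + 2a·d) = −3.704 + √(13.720 + 275.18) = 13.2931 m/s.
13.2931 m/s × 3.6 = 47.855 km/h.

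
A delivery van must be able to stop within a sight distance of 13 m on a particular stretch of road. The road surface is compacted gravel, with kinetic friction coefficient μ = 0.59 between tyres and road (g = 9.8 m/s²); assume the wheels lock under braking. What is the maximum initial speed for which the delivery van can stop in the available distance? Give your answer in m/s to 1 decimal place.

a = μg = 0.59 × 9.8 = 5.782 m/s².
v²/(2a) = d ⇒ v = √(2 × 5.782 × 13) = √150.33 = 12.2609 m/s.

Maximum speed ≈ 12.3 m/s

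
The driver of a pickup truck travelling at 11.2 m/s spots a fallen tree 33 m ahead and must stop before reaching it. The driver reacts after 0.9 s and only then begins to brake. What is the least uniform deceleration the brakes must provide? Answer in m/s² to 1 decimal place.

Required deceleration ≈ 2.7 m/s²

Distance covered during reaction = 11.2000 × 0.9 = 10.080 m.
Distance available for braking: 33 − 10.080 = 22.920 m.
v² = 2a·d ⇒ a = v²/(2d) = 11.2000² / (2 × 22.920) = 125.440 / 45.840 = 2.7365 m/s².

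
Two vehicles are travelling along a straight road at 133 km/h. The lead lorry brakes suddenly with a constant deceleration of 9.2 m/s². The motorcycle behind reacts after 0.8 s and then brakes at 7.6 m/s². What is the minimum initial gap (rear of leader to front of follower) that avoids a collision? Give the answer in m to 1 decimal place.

133 km/h ÷ 3.6 = 36.9444 m/s.
Leader travels v²/(2a_L) = 1364.889 / 18.400 = 74.179 m before stopping.
Follower covers v·t_r = 36.9444 × 0.8 = 29.556 m while reacting, then v²/(2a_F) = 1364.889 / 15.200 = 89.795 m while braking, for a total of 29.556 + 89.795 = 119.351 m.
Since a_F ≤ a_L and the follower starts braking later, the follower is never slower than the leader, so the closest approach is when both have stopped.
Minimum gap = 119.351 − 74.179 = 45.172 m.

Minimum gap ≈ 45.2 m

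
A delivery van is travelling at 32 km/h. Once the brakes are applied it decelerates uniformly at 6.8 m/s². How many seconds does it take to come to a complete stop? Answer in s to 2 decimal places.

Braking time ≈ 1.31 s

32 km/h ÷ 3.6 = 8.8889 m/s.
Braking time = v/a = 8.8889 / 6.800 = 1.307 s.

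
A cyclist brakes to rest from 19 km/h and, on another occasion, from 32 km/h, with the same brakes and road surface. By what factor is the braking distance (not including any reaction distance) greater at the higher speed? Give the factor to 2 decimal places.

Braking distance d = v²/(2a), so with a fixed, d ∝ v².
Factor = (32/19)² = 1.6842² = 2.8365.

Factor ≈ 2.84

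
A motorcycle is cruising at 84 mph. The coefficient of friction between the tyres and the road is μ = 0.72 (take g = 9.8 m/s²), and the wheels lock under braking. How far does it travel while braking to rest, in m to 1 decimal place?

84 mph × 0.44704 = 37.5514 m/s.
a = μg = 0.72 × 9.8 = 7.056 m/s².
Braking distance = v²/(2a) = 37.5514² / (2 × 7.056) = 1410.108 / 14.112 = 99.923 m.

Braking distance ≈ 99.9 m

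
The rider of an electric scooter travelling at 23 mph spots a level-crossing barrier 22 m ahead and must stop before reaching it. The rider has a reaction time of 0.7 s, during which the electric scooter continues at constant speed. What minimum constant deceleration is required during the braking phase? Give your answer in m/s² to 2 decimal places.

Required deceleration ≈ 3.57 m/s²

23 mph × 0.44704 = 10.2819 m/s.
Distance covered during reaction = 10.2819 × 0.7 = 7.197 m.
Distance available for braking: 22 − 7.197 = 14.803 m.
v² = 2a·d ⇒ a = v²/(2d) = 10.2819² / (2 × 14.803) = 105.717 / 29.606 = 3.5708 m/s².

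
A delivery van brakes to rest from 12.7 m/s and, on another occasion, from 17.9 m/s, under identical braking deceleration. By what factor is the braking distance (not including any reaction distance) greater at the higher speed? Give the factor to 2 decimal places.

Braking distance d = v²/(2a), so with a fixed, d ∝ v².
Factor = (17.9/12.7)² = 1.4094² = 1.9864.

Factor ≈ 1.99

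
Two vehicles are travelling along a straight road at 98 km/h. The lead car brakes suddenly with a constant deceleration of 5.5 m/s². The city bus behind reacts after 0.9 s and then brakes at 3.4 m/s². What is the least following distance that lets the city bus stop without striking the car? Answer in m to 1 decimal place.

98 km/h ÷ 3.6 = 27.2222 m/s.
Leader travels v²/(2a_L) = 741.048 / 11.000 = 67.368 m before stopping.
Follower covers v·t_r = 27.2222 × 0.9 = 24.500 m while reacting, then v²/(2a_F) = 741.048 / 6.800 = 108.978 m while braking, for a total of 24.500 + 108.978 = 133.478 m.
Since a_F ≤ a_L and the follower starts braking later, the follower is never slower than the leader, so the closest approach is when both have stopped.
Minimum gap = 133.478 − 67.368 = 66.110 m.

Minimum gap ≈ 66.1 m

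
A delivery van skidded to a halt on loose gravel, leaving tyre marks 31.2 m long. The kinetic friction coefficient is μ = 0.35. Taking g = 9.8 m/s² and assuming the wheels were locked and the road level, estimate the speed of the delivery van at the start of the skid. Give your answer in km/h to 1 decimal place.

Initial speed ≈ 52.7 km/h

Deceleration a = μg = 0.35 × 9.8 = 3.430 m/s².
v = √(2a·d) = √(2 × 3.430 × 31.2) = √214.032 = 14.6298 m/s.
= 14.6298 × 3.6 = 52.667 km/h.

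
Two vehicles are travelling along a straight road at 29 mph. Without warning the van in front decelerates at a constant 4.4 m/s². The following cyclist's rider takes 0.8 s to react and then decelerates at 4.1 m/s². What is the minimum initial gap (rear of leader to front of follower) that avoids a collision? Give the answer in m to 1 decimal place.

29 mph × 0.44704 = 12.9642 m/s.
Leader travels v²/(2a_L) = 168.070 / 8.800 = 19.099 m before stopping.
Follower covers v·t_r = 12.9642 × 0.8 = 10.371 m while reacting, then v²/(2a_F) = 168.070 / 8.200 = 20.496 m while braking, for a total of 10.371 + 20.496 = 30.867 m.
Since a_F ≤ a_L and the follower starts braking later, the follower is never slower than the leader, so the closest approach is when both have stopped.
Minimum gap = 30.867 − 19.099 = 11.768 m.

Minimum gap ≈ 11.8 m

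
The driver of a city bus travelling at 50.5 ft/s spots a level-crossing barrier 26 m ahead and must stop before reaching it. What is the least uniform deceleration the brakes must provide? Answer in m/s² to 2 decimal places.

Required deceleration ≈ 4.56 m/s²

50.5 ft/s × 0.3048 = 15.3924 m/s.
v² = 2a·d ⇒ a = v²/(2d) = 15.3924² / (2 × 26.000) = 236.926 / 52.000 = 4.5563 m/s².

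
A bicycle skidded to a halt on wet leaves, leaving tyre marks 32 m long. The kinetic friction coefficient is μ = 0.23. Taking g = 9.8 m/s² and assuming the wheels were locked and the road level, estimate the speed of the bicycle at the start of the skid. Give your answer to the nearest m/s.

Deceleration a = μg = 0.23 × 9.8 = 2.254 m/s².
v = √(2a·d) = √(2 × 2.254 × 32) = √144.256 = 12.0107 m/s.

Initial speed ≈ 12 m/s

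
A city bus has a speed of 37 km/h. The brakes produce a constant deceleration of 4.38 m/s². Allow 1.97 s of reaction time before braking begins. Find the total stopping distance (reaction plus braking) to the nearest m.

37 km/h ÷ 3.6 = 10.2778 m/s.
Reaction distance = v·t_r = 10.2778 × 1.97 = 20.247 m.
Braking distance = v²/(2a) = 10.2778² / (2 × 4.380) = 105.633 / 8.760 = 12.059 m.
Total = 20.247 + 12.059 = 32.306 m.

Total stopping distance ≈ 32 m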